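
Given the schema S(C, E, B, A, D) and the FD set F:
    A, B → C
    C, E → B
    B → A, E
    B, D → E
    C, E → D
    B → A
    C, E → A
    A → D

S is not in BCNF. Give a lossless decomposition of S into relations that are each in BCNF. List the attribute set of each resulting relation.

{A, B, C, E}; {A, D}

Candidate keys of the original relation: {B}, {C, E}.
In {A, B, C, D, E}, {A} is not a superkey ({A}⁺ restricted to this set is {A, D}), so split on A → D into {A, D} and {A, B, C, E}.
{A, D} has no BCNF violation.
{A, B, C, E} has no BCNF violation.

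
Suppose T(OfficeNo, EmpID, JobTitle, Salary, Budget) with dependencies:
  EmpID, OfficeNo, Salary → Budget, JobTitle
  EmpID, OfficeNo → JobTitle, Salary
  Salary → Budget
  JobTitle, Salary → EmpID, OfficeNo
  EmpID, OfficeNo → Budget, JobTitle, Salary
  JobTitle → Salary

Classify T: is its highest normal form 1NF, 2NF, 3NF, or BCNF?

2NF

Candidate keys: {EmpID, OfficeNo}, {JobTitle}. Prime attributes: {EmpID, JobTitle, OfficeNo}.
Salary → Budget: {Salary}⁺ = {Budget, Salary}, which is not all of the attributes, so the left side is not a superkey — BCNF is violated.
Salary → Budget has non-prime {Budget} on the right and a non-superkey on the left, so 3NF fails.
Checking every proper subset of each key, none determines a non-prime attribute — 2NF is satisfied.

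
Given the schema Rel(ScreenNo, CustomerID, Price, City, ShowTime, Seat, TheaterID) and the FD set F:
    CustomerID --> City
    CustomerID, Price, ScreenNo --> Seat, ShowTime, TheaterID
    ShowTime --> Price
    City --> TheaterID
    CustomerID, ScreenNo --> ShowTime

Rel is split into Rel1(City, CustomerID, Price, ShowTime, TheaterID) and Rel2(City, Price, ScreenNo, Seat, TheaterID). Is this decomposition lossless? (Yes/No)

No

The shared attributes are {City, Price, TheaterID} and {City, Price, TheaterID}⁺ = {City, Price, TheaterID}.
Rel1 ⊄ {City, Price, TheaterID} and Rel2 ⊄ {City, Price, TheaterID}, so the split is lossy.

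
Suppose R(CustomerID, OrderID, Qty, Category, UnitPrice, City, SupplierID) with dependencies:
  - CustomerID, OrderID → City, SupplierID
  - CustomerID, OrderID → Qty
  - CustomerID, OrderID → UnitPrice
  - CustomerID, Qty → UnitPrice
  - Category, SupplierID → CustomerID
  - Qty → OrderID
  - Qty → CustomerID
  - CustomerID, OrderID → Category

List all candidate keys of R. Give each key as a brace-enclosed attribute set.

{Qty}⁺ = {Category, City, CustomerID, OrderID, Qty, SupplierID, UnitPrice} — all of the relation — so {Qty} is a candidate key.
{CustomerID, OrderID}⁺ = {Category, City, CustomerID, OrderID, Qty, SupplierID, UnitPrice} — all of the relation — so {CustomerID, OrderID} is a candidate key.
{Category, OrderID, SupplierID}⁺ = {Category, City, CustomerID, OrderID, Qty, SupplierID, UnitPrice} — all of the relation — so {Category, OrderID, SupplierID} is a candidate key.
Any other superkey properly contains one of these, so there are no further candidate keys.

{Category, OrderID, SupplierID}, {CustomerID, OrderID}, {Qty}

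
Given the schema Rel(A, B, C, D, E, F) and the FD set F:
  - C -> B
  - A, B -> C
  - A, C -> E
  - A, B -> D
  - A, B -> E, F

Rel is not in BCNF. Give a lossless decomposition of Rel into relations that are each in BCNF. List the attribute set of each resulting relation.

{A, C, D, E, F}; {B, C}

Candidate keys of the original relation: {A, B}, {A, C}.
{A, B, C, D, E, F}: {C} determines {B, C} here but is not a superkey — split on C -> B, giving {B, C} and {A, C, D, E, F}.
{B, C}: every determinant is a superkey — BCNF.
{A, C, D, E, F}: every determinant is a superkey — BCNF.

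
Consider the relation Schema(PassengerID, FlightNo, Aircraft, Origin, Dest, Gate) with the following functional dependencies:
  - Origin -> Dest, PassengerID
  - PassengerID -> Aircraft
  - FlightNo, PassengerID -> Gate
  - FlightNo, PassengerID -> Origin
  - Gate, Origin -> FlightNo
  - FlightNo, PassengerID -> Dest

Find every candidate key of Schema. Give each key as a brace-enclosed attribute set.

{FlightNo, Origin}, {FlightNo, PassengerID}, {Gate, Origin}

Closure of {FlightNo, Origin} is {Aircraft, Dest, FlightNo, Gate, Origin, PassengerID}, the whole schema; {FlightNo, Origin} is a candidate key.
Closure of {FlightNo, PassengerID} is {Aircraft, Dest, FlightNo, Gate, Origin, PassengerID}, the whole schema; {FlightNo, PassengerID} is a candidate key.
Closure of {Gate, Origin} is {Aircraft, Dest, FlightNo, Gate, Origin, PassengerID}, the whole schema; {Gate, Origin} is a candidate key.
These are minimal and exhaustive — every other superkey contains one of them.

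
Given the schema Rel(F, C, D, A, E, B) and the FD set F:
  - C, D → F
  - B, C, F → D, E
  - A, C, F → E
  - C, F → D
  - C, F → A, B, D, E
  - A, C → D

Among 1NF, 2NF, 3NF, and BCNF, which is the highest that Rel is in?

Candidate keys: {A, C}, {C, D}, {C, F}. Prime attributes: {A, C, D, F}.
The left-hand side of every FD is a superkey, so BCNF is satisfied.

BCNF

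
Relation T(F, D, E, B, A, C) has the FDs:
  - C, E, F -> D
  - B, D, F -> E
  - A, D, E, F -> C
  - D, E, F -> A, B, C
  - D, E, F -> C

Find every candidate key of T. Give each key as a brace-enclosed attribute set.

{B, D, F}, {C, E, F}, {D, E, F}

Attributes never on any right-hand side: {F} — every candidate key must contain it.
{B, D, F}⁺ = {A, B, C, D, E, F}, which is every attribute, so {B, D, F} is a candidate key.
{C, E, F}⁺ = {A, B, C, D, E, F}, which is every attribute, so {C, E, F} is a candidate key.
{D, E, F}⁺ = {A, B, C, D, E, F}, which is every attribute, so {D, E, F} is a candidate key.
Any other superkey properly contains one of these, so there are no further candidate keys.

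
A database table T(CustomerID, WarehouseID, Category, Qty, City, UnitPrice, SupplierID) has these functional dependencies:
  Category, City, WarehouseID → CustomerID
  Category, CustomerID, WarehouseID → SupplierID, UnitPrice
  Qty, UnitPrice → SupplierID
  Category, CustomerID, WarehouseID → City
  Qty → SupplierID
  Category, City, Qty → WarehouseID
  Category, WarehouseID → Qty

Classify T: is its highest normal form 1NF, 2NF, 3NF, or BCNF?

Candidate keys: {Category, City, Qty}, {Category, City, WarehouseID}, {Category, CustomerID, WarehouseID}. Prime attributes: {Category, City, CustomerID, Qty, WarehouseID}.
For Qty, UnitPrice → SupplierID we have {Qty, UnitPrice}⁺ = {Qty, SupplierID, UnitPrice}; {Qty, UnitPrice} is not a superkey, so BCNF fails.
Qty, UnitPrice → SupplierID has non-prime {SupplierID} on the right and a non-superkey on the left, so 3NF fails.
Since {Qty} ⊂ {Category, City, Qty} and {Qty}⁺ ⊇ {SupplierID} with {SupplierID} non-prime, there is a partial dependency; 2NF fails.

1NF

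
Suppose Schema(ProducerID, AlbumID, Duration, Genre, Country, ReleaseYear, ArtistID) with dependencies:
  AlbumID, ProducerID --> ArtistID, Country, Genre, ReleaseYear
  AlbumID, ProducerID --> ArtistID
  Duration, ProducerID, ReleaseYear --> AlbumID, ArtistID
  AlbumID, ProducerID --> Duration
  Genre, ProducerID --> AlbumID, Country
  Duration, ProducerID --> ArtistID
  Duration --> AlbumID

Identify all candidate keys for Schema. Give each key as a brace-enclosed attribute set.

{AlbumID, ProducerID}, {Duration, ProducerID}, {Genre, ProducerID}

Attributes never on any right-hand side: {ProducerID} — every candidate key must contain it.
{AlbumID, ProducerID}⁺ = {AlbumID, ArtistID, Country, Duration, Genre, ProducerID, ReleaseYear}, which is every attribute, so {AlbumID, ProducerID} is a candidate key.
{Duration, ProducerID}⁺ = {AlbumID, ArtistID, Country, Duration, Genre, ProducerID, ReleaseYear}, which is every attribute, so {Duration, ProducerID} is a candidate key.
{Genre, ProducerID}⁺ = {AlbumID, ArtistID, Country, Duration, Genre, ProducerID, ReleaseYear}, which is every attribute, so {Genre, ProducerID} is a candidate key.
These are minimal and exhaustive — every other superkey contains one of them.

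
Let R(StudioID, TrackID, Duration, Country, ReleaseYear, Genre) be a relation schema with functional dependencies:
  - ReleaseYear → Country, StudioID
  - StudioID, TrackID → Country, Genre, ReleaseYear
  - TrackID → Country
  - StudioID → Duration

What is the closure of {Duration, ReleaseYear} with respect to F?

{Country, Duration, ReleaseYear, StudioID}

Start with {Duration, ReleaseYear}.
ReleaseYear → Country, StudioID applies; add {Country, StudioID} → now {Country, Duration, ReleaseYear, StudioID}.
No further FD applies.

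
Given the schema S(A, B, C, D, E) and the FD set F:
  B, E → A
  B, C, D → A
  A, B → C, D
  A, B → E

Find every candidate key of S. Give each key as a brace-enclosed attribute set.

Attributes never on any right-hand side: {B} — every candidate key must contain it.
{A, B}⁺ = {A, B, C, D, E}, which is every attribute, so {A, B} is a candidate key.
{B, E}⁺ = {A, B, C, D, E}, which is every attribute, so {B, E} is a candidate key.
{B, C, D}⁺ = {A, B, C, D, E}, which is every attribute, so {B, C, D} is a candidate key.
These are minimal and exhaustive — every other superkey contains one of them.

{A, B}, {B, C, D}, {B, E}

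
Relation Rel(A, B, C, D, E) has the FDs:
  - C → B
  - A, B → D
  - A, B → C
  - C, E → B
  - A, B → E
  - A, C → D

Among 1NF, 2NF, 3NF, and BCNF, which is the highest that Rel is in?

Candidate keys: {A, B}, {A, C}. Prime attributes: {A, B, C}.
C → B breaks BCNF: {C}⁺ = {B, C}, so {C} is not a superkey.
Its right-hand attributes {B} are all prime, as are those of every other non-superkey FD — the relation is in 3NF.

3NF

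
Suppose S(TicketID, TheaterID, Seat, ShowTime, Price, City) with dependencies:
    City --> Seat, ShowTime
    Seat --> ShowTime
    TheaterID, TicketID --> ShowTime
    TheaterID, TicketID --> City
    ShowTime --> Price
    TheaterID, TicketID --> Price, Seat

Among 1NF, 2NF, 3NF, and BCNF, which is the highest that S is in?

Candidate key: {TheaterID, TicketID}. Prime attributes: {TheaterID, TicketID}.
City --> Seat, ShowTime: {City}⁺ = {City, Price, Seat, ShowTime}, which is not all of the attributes, so the left side is not a superkey — BCNF is violated.
City --> Seat, ShowTime has non-prime {Seat, ShowTime} on the right and a non-superkey on the left, so 3NF fails.
No non-prime attribute depends on a proper subset of any candidate key, so 2NF holds.

2NF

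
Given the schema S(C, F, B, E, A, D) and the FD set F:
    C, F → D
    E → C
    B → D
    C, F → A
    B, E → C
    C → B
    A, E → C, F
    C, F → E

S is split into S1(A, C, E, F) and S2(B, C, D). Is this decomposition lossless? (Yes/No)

Yes

S1 ∩ S2 = {C}; its closure under F is {B, C, D}.
S2 is contained in that closure, so S1 ∩ S2 → S2 holds and the join is lossless.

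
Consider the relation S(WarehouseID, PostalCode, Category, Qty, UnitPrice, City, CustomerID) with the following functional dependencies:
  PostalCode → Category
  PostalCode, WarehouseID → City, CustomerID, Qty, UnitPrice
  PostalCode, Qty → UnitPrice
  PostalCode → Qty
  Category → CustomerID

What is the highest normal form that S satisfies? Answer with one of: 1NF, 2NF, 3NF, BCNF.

Candidate key: {PostalCode, WarehouseID}. Prime attributes: {PostalCode, WarehouseID}.
PostalCode → Category breaks BCNF: {PostalCode}⁺ = {Category, CustomerID, PostalCode, Qty, UnitPrice}, so {PostalCode} is not a superkey.
PostalCode → Category determines the non-prime attribute {Category} from a non-superkey — 3NF is violated.
{PostalCode} is a proper subset of the key {PostalCode, WarehouseID}, and {PostalCode}⁺ contains the non-prime attributes {Category, CustomerID, Qty, UnitPrice} — a partial dependency, so 2NF is violated.

1NF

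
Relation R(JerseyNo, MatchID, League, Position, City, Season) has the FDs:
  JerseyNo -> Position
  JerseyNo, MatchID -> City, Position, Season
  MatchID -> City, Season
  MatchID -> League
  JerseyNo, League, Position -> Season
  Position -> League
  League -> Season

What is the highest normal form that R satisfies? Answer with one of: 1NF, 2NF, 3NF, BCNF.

1NF

Candidate key: {JerseyNo, MatchID}. Prime attributes: {JerseyNo, MatchID}.
JerseyNo -> Position: {JerseyNo}⁺ = {JerseyNo, League, Position, Season}, which is not all of the attributes, so the left side is not a superkey — BCNF is violated.
JerseyNo -> Position has non-prime {Position} on the right and a non-superkey on the left, so 3NF fails.
The proper key subset {JerseyNo} of {JerseyNo, MatchID} determines non-prime {League, Position, Season}, so the relation is not even in 2NF.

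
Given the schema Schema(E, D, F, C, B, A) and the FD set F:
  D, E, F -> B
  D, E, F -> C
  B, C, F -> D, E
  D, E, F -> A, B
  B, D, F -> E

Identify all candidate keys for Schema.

{B, C, F}, {B, D, F}, {D, E, F}

No FD produces {F}, so it must be in every candidate key.
{B, C, F} is a candidate key since {B, C, F}⁺ = {A, B, C, D, E, F} covers every attribute.
{B, D, F} is a candidate key since {B, D, F}⁺ = {A, B, C, D, E, F} covers every attribute.
{D, E, F} is a candidate key since {D, E, F}⁺ = {A, B, C, D, E, F} covers every attribute.
Any other superkey properly contains one of these, so there are no further candidate keys.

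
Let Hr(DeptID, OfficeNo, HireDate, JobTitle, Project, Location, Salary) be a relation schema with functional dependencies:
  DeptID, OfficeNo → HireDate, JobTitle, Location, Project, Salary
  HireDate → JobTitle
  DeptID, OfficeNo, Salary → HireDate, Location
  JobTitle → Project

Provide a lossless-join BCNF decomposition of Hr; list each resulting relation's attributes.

Candidate key of the original relation: {DeptID, OfficeNo}.
{DeptID, HireDate, JobTitle, Location, OfficeNo, Project, Salary}: {HireDate} determines {HireDate, JobTitle, Project} here but is not a superkey — split on HireDate → JobTitle, Project, giving {HireDate, JobTitle, Project} and {DeptID, HireDate, Location, OfficeNo, Salary}.
{HireDate, JobTitle, Project}: {JobTitle} determines {JobTitle, Project} here but is not a superkey — split on JobTitle → Project, giving {JobTitle, Project} and {HireDate, JobTitle}.
{JobTitle, Project}: every determinant is a superkey — BCNF.
{HireDate, JobTitle}: every determinant is a superkey — BCNF.
{DeptID, HireDate, Location, OfficeNo, Salary}: every determinant is a superkey — BCNF.

{DeptID, HireDate, Location, OfficeNo, Salary}; {HireDate, JobTitle}; {JobTitle, Project}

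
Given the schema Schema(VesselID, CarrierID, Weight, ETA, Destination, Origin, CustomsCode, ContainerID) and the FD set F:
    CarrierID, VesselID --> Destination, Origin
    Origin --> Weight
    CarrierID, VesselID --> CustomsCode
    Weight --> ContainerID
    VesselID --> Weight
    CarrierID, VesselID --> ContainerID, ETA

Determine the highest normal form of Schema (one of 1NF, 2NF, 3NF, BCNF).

Candidate key: {CarrierID, VesselID}. Prime attributes: {CarrierID, VesselID}.
For Origin --> Weight we have {Origin}⁺ = {ContainerID, Origin, Weight}; {Origin} is not a superkey, so BCNF fails.
Origin --> Weight determines the non-prime attribute {Weight} from a non-superkey — 3NF is violated.
Since {VesselID} ⊂ {CarrierID, VesselID} and {VesselID}⁺ ⊇ {ContainerID, Weight} with {ContainerID, Weight} non-prime, there is a partial dependency; 2NF fails.

1NF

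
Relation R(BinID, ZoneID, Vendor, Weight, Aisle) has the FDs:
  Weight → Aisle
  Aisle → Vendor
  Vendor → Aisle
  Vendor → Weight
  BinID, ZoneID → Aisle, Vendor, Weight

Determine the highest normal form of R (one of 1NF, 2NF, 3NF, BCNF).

2NF

Candidate key: {BinID, ZoneID}. Prime attributes: {BinID, ZoneID}.
For Weight → Aisle we have {Weight}⁺ = {Aisle, Vendor, Weight}; {Weight} is not a superkey, so BCNF fails.
Because {Aisle} is non-prime and the left side of Weight → Aisle is not a superkey, the relation is not in 3NF.
Checking every proper subset of each key, none determines a non-prime attribute — 2NF is satisfied.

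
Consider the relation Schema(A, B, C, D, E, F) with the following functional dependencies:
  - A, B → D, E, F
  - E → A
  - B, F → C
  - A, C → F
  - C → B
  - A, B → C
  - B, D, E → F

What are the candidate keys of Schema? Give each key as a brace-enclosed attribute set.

{A, B} is a candidate key since {A, B}⁺ = {A, B, C, D, E, F} covers every attribute.
{A, C} is a candidate key since {A, C}⁺ = {A, B, C, D, E, F} covers every attribute.
{B, E} is a candidate key since {B, E}⁺ = {A, B, C, D, E, F} covers every attribute.
{C, E} is a candidate key since {C, E}⁺ = {A, B, C, D, E, F} covers every attribute.
Any other superkey properly contains one of these, so there are no further candidate keys.

{A, B}, {A, C}, {B, E}, {C, E}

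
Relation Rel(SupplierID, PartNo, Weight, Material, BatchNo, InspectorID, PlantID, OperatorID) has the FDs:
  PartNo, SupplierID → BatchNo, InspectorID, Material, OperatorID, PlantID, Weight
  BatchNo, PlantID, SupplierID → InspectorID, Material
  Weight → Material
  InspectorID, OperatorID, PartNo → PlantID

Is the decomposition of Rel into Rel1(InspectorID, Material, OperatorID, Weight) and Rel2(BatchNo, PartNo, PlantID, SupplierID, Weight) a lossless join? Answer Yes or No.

Common attributes: {Weight}; their closure is {Material, Weight}.
Rel1 ⊄ {Material, Weight} and Rel2 ⊄ {Material, Weight}, so the split is lossy.

No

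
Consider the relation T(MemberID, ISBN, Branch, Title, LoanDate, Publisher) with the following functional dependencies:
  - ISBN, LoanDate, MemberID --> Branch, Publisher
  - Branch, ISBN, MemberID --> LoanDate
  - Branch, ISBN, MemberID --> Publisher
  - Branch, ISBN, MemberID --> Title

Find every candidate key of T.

{Branch, ISBN, MemberID}, {ISBN, LoanDate, MemberID}

No FD produces {ISBN, MemberID}, so they must be in every candidate key.
{Branch, ISBN, MemberID} is a candidate key since {Branch, ISBN, MemberID}⁺ = {Branch, ISBN, LoanDate, MemberID, Publisher, Title} covers every attribute.
{ISBN, LoanDate, MemberID} is a candidate key since {ISBN, LoanDate, MemberID}⁺ = {Branch, ISBN, LoanDate, MemberID, Publisher, Title} covers every attribute.
Any other superkey properly contains one of these, so there are no further candidate keys.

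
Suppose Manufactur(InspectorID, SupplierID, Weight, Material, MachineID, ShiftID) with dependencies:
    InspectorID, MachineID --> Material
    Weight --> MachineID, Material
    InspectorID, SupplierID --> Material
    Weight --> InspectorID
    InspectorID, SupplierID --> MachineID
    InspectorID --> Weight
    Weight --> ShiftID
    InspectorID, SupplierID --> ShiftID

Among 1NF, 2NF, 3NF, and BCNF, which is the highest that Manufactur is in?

Candidate keys: {InspectorID, SupplierID}, {SupplierID, Weight}. Prime attributes: {InspectorID, SupplierID, Weight}.
InspectorID, MachineID --> Material: {InspectorID, MachineID}⁺ = {InspectorID, MachineID, Material, ShiftID, Weight}, which is not all of the attributes, so the left side is not a superkey — BCNF is violated.
Because {Material} is non-prime and the left side of InspectorID, MachineID --> Material is not a superkey, the relation is not in 3NF.
The proper key subset {InspectorID} of {InspectorID, SupplierID} determines non-prime {MachineID, Material, ShiftID}, so the relation is not even in 2NF.

1NF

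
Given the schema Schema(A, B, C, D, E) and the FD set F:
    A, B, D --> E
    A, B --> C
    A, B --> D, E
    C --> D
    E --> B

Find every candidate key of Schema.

No FD produces {A}, so it must be in every candidate key.
Closure of {A, B} is {A, B, C, D, E}, the whole schema; {A, B} is a candidate key.
Closure of {A, E} is {A, B, C, D, E}, the whole schema; {A, E} is a candidate key.
These are minimal and exhaustive — every other superkey contains one of them.

{A, B}, {A, E}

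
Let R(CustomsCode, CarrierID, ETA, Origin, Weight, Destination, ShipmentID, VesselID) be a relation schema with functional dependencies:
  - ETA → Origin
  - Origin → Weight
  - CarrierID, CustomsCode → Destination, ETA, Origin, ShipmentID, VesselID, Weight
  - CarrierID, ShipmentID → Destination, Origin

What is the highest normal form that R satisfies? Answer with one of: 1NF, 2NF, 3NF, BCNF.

Candidate key: {CarrierID, CustomsCode}. Prime attributes: {CarrierID, CustomsCode}.
ETA → Origin breaks BCNF: {ETA}⁺ = {ETA, Origin, Weight}, so {ETA} is not a superkey.
Because {Origin} is non-prime and the left side of ETA → Origin is not a superkey, the relation is not in 3NF.
No proper subset of a key has a non-prime attribute in its closure, so there is no partial dependency; 2NF holds.

2NF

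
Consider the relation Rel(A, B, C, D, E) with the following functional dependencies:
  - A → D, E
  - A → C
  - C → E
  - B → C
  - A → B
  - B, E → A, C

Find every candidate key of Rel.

{A}, {B}

{A} is a candidate key since {A}⁺ = {A, B, C, D, E} covers every attribute.
{B} is a candidate key since {B}⁺ = {A, B, C, D, E} covers every attribute.
No proper subset of any of these is a key, and no other minimal superkey exists.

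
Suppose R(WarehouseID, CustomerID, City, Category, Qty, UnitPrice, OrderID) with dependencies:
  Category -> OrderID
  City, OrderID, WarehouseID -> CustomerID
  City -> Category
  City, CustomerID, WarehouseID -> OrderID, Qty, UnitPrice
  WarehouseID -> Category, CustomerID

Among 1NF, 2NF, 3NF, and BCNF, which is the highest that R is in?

Candidate key: {City, WarehouseID}. Prime attributes: {City, WarehouseID}.
For Category -> OrderID we have {Category}⁺ = {Category, OrderID}; {Category} is not a superkey, so BCNF fails.
Because {OrderID} is non-prime and the left side of Category -> OrderID is not a superkey, the relation is not in 3NF.
The proper key subset {City} of {City, WarehouseID} determines non-prime {Category, OrderID}, so the relation is not even in 2NF.

1NF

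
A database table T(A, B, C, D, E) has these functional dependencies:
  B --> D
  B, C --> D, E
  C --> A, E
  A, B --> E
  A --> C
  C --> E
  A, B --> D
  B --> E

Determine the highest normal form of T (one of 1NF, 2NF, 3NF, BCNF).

Candidate keys: {A, B}, {B, C}. Prime attributes: {A, B, C}.
For B --> D we have {B}⁺ = {B, D, E}; {B} is not a superkey, so BCNF fails.
B --> D determines the non-prime attribute {D} from a non-superkey — 3NF is violated.
The proper key subset {A} of {A, B} determines non-prime {E}, so the relation is not even in 2NF.

1NF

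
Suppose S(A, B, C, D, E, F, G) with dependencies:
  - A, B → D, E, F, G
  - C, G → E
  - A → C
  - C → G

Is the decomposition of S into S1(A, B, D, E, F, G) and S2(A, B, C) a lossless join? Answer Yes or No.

Yes

S1 ∩ S2 = {A, B}; its closure under F is {A, B, C, D, E, F, G}.
Since S1 ⊆ {A, B, C, D, E, F, G}, the intersection is a superkey of S1; the decomposition is lossless.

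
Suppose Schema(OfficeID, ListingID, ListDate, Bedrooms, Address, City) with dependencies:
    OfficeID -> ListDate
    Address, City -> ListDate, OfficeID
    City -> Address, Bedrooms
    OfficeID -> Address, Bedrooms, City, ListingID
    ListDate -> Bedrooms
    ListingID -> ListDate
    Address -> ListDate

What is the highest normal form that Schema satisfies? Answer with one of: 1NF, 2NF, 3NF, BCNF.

2NF

Candidate keys: {City}, {OfficeID}. Prime attributes: {City, OfficeID}.
ListDate -> Bedrooms: {ListDate}⁺ = {Bedrooms, ListDate}, which is not all of the attributes, so the left side is not a superkey — BCNF is violated.
ListDate -> Bedrooms has non-prime {Bedrooms} on the right and a non-superkey on the left, so 3NF fails.
Every candidate key is a single attribute, so no partial dependency is possible; 2NF holds.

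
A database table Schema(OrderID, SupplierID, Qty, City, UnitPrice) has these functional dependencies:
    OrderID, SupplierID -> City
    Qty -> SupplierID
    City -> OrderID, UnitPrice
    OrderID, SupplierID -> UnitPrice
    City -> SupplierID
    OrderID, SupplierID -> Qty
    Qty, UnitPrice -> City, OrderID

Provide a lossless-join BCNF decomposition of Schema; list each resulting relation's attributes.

{City, OrderID, Qty, UnitPrice}; {Qty, SupplierID}

Candidate keys of the original relation: {City}, {OrderID, Qty}, {OrderID, SupplierID}, {Qty, UnitPrice}.
{City, OrderID, Qty, SupplierID, UnitPrice}: {Qty} determines {Qty, SupplierID} here but is not a superkey — split on Qty -> SupplierID, giving {Qty, SupplierID} and {City, OrderID, Qty, UnitPrice}.
{Qty, SupplierID}: every determinant is a superkey — BCNF.
{City, OrderID, Qty, UnitPrice}: every determinant is a superkey — BCNF.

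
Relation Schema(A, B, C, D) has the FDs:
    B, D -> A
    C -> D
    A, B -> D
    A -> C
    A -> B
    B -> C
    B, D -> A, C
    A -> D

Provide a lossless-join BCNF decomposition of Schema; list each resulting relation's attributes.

{A, B, C}; {C, D}

Candidate keys of the original relation: {A}, {B}.
{A, B, C, D}: {C} determines {C, D} here but is not a superkey — split on C -> D, giving {C, D} and {A, B, C}.
{C, D} has no BCNF violation.
{A, B, C} has no BCNF violation.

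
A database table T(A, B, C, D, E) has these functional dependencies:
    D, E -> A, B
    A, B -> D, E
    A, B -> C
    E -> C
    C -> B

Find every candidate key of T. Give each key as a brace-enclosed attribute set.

{A, B}⁺ = {A, B, C, D, E} — all of the relation — so {A, B} is a candidate key.
{A, C}⁺ = {A, B, C, D, E} — all of the relation — so {A, C} is a candidate key.
{A, E}⁺ = {A, B, C, D, E} — all of the relation — so {A, E} is a candidate key.
{D, E}⁺ = {A, B, C, D, E} — all of the relation — so {D, E} is a candidate key.
No proper subset of any of these is a key, and no other minimal superkey exists.

{A, B}, {A, C}, {A, E}, {D, E}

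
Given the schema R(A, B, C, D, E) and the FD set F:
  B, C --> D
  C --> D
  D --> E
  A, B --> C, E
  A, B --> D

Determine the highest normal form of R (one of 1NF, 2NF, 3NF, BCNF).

Candidate key: {A, B}. Prime attributes: {A, B}.
For B, C --> D we have {B, C}⁺ = {B, C, D, E}; {B, C} is not a superkey, so BCNF fails.
Because {D} is non-prime and the left side of B, C --> D is not a superkey, the relation is not in 3NF.
Checking every proper subset of each key, none determines a non-prime attribute — 2NF is satisfied.

2NF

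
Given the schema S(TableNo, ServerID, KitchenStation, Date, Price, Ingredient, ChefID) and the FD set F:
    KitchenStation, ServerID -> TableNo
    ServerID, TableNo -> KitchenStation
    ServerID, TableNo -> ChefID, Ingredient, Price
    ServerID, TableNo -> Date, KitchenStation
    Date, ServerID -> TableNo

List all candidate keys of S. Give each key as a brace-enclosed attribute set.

{ServerID} never appears on the right of any FD, so every key must include it.
{Date, ServerID} is a candidate key since {Date, ServerID}⁺ = {ChefID, Date, Ingredient, KitchenStation, Price, ServerID, TableNo} covers every attribute.
{KitchenStation, ServerID} is a candidate key since {KitchenStation, ServerID}⁺ = {ChefID, Date, Ingredient, KitchenStation, Price, ServerID, TableNo} covers every attribute.
{ServerID, TableNo} is a candidate key since {ServerID, TableNo}⁺ = {ChefID, Date, Ingredient, KitchenStation, Price, ServerID, TableNo} covers every attribute.
These are minimal and exhaustive — every other superkey contains one of them.

{Date, ServerID}, {KitchenStation, ServerID}, {ServerID, TableNo}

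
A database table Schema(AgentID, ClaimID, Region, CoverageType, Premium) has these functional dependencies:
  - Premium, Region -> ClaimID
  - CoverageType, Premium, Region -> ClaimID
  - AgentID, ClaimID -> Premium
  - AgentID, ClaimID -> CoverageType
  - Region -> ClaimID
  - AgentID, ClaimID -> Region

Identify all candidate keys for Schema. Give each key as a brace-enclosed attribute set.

{AgentID, ClaimID}, {AgentID, Region}

{AgentID} never appears on the right of any FD, so every key must include it.
{AgentID, ClaimID}⁺ = {AgentID, ClaimID, CoverageType, Premium, Region}, which is every attribute, so {AgentID, ClaimID} is a candidate key.
{AgentID, Region}⁺ = {AgentID, ClaimID, CoverageType, Premium, Region}, which is every attribute, so {AgentID, Region} is a candidate key.
These are minimal and exhaustive — every other superkey contains one of them.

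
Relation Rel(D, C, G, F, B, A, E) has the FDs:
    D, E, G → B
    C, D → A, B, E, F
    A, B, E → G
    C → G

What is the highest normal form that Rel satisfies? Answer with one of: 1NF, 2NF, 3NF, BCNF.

Candidate key: {C, D}. Prime attributes: {C, D}.
For D, E, G → B we have {D, E, G}⁺ = {B, D, E, G}; {D, E, G} is not a superkey, so BCNF fails.
D, E, G → B determines the non-prime attribute {B} from a non-superkey — 3NF is violated.
{C} is a proper subset of the key {C, D}, and {C}⁺ contains the non-prime attribute {G} — a partial dependency, so 2NF is violated.

1NF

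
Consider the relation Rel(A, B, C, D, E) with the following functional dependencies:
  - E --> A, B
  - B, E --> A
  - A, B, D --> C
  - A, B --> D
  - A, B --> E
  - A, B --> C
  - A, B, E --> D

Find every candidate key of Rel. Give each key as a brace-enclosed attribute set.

{A, B}, {E}

Closure of {E} is {A, B, C, D, E}, the whole schema; {E} is a candidate key.
Closure of {A, B} is {A, B, C, D, E}, the whole schema; {A, B} is a candidate key.
These are minimal and exhaustive — every other superkey contains one of them.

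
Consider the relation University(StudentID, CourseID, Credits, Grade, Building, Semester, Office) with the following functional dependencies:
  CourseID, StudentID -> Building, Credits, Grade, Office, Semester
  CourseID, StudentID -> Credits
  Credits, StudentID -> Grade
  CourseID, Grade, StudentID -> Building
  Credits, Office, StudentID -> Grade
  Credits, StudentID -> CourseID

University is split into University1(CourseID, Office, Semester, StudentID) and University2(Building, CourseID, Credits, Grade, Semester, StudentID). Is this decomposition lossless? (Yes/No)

University1 ∩ University2 = {CourseID, Semester, StudentID}; its closure under F is {Building, CourseID, Credits, Grade, Office, Semester, StudentID}.
This includes all of University1, so the common attributes are a superkey of University1 — the join is lossless.

Yes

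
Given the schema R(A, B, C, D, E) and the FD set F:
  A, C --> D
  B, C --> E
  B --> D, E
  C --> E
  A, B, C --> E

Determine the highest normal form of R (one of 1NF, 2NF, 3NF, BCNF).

Candidate key: {A, B, C}. Prime attributes: {A, B, C}.
A, C --> D breaks BCNF: {A, C}⁺ = {A, C, D, E}, so {A, C} is not a superkey.
Because {D} is non-prime and the left side of A, C --> D is not a superkey, the relation is not in 3NF.
{B} is a proper subset of the key {A, B, C}, and {B}⁺ contains the non-prime attributes {D, E} — a partial dependency, so 2NF is violated.

1NF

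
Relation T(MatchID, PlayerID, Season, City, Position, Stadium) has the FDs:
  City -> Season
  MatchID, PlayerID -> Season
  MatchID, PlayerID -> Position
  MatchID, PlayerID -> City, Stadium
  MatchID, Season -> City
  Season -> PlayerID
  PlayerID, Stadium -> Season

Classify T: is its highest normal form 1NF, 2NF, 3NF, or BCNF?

Candidate keys: {City, MatchID}, {MatchID, PlayerID}, {MatchID, Season}. Prime attributes: {City, MatchID, PlayerID, Season}.
For City -> Season we have {City}⁺ = {City, PlayerID, Season}; {City} is not a superkey, so BCNF fails.
But every attribute on its right side ({Season}) is prime, and the same holds for every other non-superkey FD, so 3NF still holds.

3NF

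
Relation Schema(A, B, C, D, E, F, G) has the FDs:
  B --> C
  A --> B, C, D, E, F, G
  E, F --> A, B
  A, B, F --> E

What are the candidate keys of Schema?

{A}, {E, F}

Closure of {A} is {A, B, C, D, E, F, G}, the whole schema; {A} is a candidate key.
Closure of {E, F} is {A, B, C, D, E, F, G}, the whole schema; {E, F} is a candidate key.
These are minimal and exhaustive — every other superkey contains one of them.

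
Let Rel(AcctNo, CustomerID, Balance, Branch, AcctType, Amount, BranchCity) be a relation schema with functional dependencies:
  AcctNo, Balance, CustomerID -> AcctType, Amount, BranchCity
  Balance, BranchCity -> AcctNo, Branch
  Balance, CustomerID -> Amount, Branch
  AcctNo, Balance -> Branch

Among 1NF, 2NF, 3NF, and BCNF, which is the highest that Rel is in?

Candidate keys: {AcctNo, Balance, CustomerID}, {Balance, BranchCity, CustomerID}. Prime attributes: {AcctNo, Balance, BranchCity, CustomerID}.
Balance, BranchCity -> AcctNo, Branch breaks BCNF: {Balance, BranchCity}⁺ = {AcctNo, Balance, Branch, BranchCity}, so {Balance, BranchCity} is not a superkey.
Because {Branch} is non-prime and the left side of Balance, BranchCity -> AcctNo, Branch is not a superkey, the relation is not in 3NF.
Since {AcctNo, Balance} ⊂ {AcctNo, Balance, CustomerID} and {AcctNo, Balance}⁺ ⊇ {Branch} with {Branch} non-prime, there is a partial dependency; 2NF fails.

1NF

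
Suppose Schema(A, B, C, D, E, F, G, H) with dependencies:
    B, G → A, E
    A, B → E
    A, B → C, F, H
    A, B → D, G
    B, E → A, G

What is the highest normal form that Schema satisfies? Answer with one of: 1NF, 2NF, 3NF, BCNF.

BCNF

Candidate keys: {A, B}, {B, E}, {B, G}. Prime attributes: {A, B, E, G}.
Each dependency's left side is a superkey — BCNF holds.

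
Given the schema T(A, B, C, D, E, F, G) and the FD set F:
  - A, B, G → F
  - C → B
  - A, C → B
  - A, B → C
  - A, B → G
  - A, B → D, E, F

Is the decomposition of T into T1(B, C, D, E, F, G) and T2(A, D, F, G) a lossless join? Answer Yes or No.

No

T1 ∩ T2 = {D, F, G}; its closure under F is {D, F, G}.
The closure covers neither T1 nor T2 entirely; the join is not lossless.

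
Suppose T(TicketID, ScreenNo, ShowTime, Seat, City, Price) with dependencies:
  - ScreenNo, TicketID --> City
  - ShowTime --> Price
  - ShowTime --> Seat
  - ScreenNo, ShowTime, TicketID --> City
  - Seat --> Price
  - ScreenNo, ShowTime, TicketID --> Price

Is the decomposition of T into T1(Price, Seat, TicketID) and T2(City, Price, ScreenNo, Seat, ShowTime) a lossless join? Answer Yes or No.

The shared attributes are {Price, Seat} and {Price, Seat}⁺ = {Price, Seat}.
The closure covers neither T1 nor T2 entirely; the join is not lossless.

No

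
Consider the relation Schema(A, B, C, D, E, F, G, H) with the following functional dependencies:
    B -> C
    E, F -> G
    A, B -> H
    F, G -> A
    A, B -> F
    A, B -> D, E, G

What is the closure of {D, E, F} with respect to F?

{A, D, E, F, G}

Start with {D, E, F}.
E, F -> G applies; add {G} → now {D, E, F, G}.
F, G -> A applies; add {A} → now {A, D, E, F, G}.
No further FD applies.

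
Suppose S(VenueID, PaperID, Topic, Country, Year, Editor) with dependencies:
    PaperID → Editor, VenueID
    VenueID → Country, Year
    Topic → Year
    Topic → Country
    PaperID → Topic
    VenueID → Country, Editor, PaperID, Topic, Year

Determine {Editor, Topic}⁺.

Start with {Editor, Topic}.
Topic → Year applies; add {Year} → now {Editor, Topic, Year}.
Topic → Country applies; add {Country} → now {Country, Editor, Topic, Year}.
No further FD applies.

{Country, Editor, Topic, Year}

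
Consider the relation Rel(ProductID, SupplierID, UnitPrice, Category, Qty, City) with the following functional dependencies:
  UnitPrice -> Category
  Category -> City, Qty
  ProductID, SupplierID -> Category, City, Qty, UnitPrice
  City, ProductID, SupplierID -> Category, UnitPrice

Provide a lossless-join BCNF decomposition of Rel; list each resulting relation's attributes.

Candidate key of the original relation: {ProductID, SupplierID}.
Within {Category, City, ProductID, Qty, SupplierID, UnitPrice}: {UnitPrice}⁺ ∩ {Category, City, ProductID, Qty, SupplierID, UnitPrice} = {Category, City, Qty, UnitPrice}, not the whole set, so UnitPrice -> Category, City, Qty violates BCNF; decompose into {Category, City, Qty, UnitPrice} and {ProductID, SupplierID, UnitPrice}.
Within {Category, City, Qty, UnitPrice}: {Category}⁺ ∩ {Category, City, Qty, UnitPrice} = {Category, City, Qty}, not the whole set, so Category -> City, Qty violates BCNF; decompose into {Category, City, Qty} and {Category, UnitPrice}.
{Category, City, Qty} has no BCNF violation.
{Category, UnitPrice} has no BCNF violation.
{ProductID, SupplierID, UnitPrice} has no BCNF violation.

{Category, City, Qty}; {Category, UnitPrice}; {ProductID, SupplierID, UnitPrice}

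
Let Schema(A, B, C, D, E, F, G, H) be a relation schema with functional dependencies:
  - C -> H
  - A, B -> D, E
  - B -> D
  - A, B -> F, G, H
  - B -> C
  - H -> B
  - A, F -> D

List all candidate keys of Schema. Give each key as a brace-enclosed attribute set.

{A, B}, {A, C}, {A, H}

Attributes never on any right-hand side: {A} — every candidate key must contain it.
{A, B} is a candidate key since {A, B}⁺ = {A, B, C, D, E, F, G, H} covers every attribute.
{A, C} is a candidate key since {A, C}⁺ = {A, B, C, D, E, F, G, H} covers every attribute.
{A, H} is a candidate key since {A, H}⁺ = {A, B, C, D, E, F, G, H} covers every attribute.
No proper subset of any of these is a key, and no other minimal superkey exists.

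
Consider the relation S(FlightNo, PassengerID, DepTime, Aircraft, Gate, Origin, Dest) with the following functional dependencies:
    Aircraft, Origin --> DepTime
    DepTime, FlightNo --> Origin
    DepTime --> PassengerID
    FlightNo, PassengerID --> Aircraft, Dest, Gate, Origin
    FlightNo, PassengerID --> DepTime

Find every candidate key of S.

{FlightNo} never appears on the right of any FD, so every key must include it.
{DepTime, FlightNo}⁺ = {Aircraft, DepTime, Dest, FlightNo, Gate, Origin, PassengerID} — all of the relation — so {DepTime, FlightNo} is a candidate key.
{FlightNo, PassengerID}⁺ = {Aircraft, DepTime, Dest, FlightNo, Gate, Origin, PassengerID} — all of the relation — so {FlightNo, PassengerID} is a candidate key.
{Aircraft, FlightNo, Origin}⁺ = {Aircraft, DepTime, Dest, FlightNo, Gate, Origin, PassengerID} — all of the relation — so {Aircraft, FlightNo, Origin} is a candidate key.
No proper subset of any of these is a key, and no other minimal superkey exists.

{Aircraft, FlightNo, Origin}, {DepTime, FlightNo}, {FlightNo, PassengerID}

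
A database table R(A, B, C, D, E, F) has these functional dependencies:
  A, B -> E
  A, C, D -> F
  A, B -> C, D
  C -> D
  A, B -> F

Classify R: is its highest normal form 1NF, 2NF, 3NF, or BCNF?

Candidate key: {A, B}. Prime attributes: {A, B}.
For A, C, D -> F we have {A, C, D}⁺ = {A, C, D, F}; {A, C, D} is not a superkey, so BCNF fails.
A, C, D -> F determines the non-prime attribute {F} from a non-superkey — 3NF is violated.
Checking every proper subset of each key, none determines a non-prime attribute — 2NF is satisfied.

2NF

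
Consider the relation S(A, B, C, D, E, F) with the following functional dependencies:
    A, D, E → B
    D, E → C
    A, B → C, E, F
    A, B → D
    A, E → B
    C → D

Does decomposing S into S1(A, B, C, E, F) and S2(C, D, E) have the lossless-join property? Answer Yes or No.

The shared attributes are {C, E} and {C, E}⁺ = {C, D, E}.
S2 is contained in that closure, so S1 ∩ S2 → S2 holds and the join is lossless.

Yes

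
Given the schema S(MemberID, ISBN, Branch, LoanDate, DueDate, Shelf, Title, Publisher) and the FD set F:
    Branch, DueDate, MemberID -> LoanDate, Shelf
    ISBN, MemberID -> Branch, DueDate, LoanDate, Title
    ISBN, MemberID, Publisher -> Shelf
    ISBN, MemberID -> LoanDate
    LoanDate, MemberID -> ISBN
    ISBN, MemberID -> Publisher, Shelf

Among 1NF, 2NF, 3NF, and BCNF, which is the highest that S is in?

BCNF

Candidate keys: {Branch, DueDate, MemberID}, {ISBN, MemberID}, {LoanDate, MemberID}. Prime attributes: {Branch, DueDate, ISBN, LoanDate, MemberID}.
The left-hand side of every FD is a superkey, so BCNF is satisfied.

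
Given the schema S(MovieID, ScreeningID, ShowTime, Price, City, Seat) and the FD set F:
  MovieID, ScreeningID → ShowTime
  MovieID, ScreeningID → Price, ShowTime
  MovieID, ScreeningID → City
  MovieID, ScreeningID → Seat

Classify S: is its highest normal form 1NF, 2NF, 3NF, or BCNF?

BCNF

Candidate key: {MovieID, ScreeningID}. Prime attributes: {MovieID, ScreeningID}.
Each dependency's left side is a superkey — BCNF holds.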